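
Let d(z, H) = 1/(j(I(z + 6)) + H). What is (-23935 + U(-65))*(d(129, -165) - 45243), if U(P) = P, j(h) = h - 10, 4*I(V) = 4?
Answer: 31489132000/29 ≈ 1.0858e+9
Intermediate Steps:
I(V) = 1 (I(V) = (¼)*4 = 1)
j(h) = -10 + h
d(z, H) = 1/(-9 + H) (d(z, H) = 1/((-10 + 1) + H) = 1/(-9 + H))
(-23935 + U(-65))*(d(129, -165) - 45243) = (-23935 - 65)*(1/(-9 - 165) - 45243) = -24000*(1/(-174) - 45243) = -24000*(-1/174 - 45243) = -24000*(-7872283/174) = 31489132000/29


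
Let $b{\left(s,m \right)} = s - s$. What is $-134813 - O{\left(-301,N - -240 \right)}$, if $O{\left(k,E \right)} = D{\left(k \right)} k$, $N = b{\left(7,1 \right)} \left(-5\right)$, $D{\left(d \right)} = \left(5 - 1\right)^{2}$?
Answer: $-129997$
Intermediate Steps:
$D{\left(d \right)} = 16$ ($D{\left(d \right)} = 4^{2} = 16$)
$b{\left(s,m \right)} = 0$
$N = 0$ ($N = 0 \left(-5\right) = 0$)
$O{\left(k,E \right)} = 16 k$
$-134813 - O{\left(-301,N - -240 \right)} = -134813 - 16 \left(-301\right) = -134813 - -4816 = -134813 + 4816 = -129997$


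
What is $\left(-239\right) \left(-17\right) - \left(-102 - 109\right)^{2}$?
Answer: $-40458$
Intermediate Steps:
$\left(-239\right) \left(-17\right) - \left(-102 - 109\right)^{2} = 4063 - \left(-211\right)^{2} = 4063 - 44521 = -40458$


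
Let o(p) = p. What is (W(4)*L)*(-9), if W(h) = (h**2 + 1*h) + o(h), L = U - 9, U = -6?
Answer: 3240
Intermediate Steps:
L = -15 (L = -6 - 9 = -15)
W(h) = h**2 + 2*h (W(h) = (h**2 + 1*h) + h = (h**2 + h) + h = (h + h**2) + h = h**2 + 2*h)
(W(4)*L)*(-9) = ((4*(2 + 4))*(-15))*(-9) = ((4*6)*(-15))*(-9) = (24*(-15))*(-9) = -360*(-9) = 3240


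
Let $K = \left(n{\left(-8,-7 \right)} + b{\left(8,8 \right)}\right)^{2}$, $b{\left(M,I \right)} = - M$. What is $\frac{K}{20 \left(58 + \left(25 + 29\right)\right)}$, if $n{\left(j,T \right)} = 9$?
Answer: $\frac{1}{2240} \approx 0.00044643$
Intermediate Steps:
$K = 1$ ($K = \left(9 - 8\right)^{2} = 1^{2} = 1$)
$\frac{K}{20 \left(58 + \left(25 + 29\right)\right)} = 1 \frac{1}{20 \left(58 + \left(25 + 29\right)\right)} = 1 \frac{1}{20 \left(58 + 54\right)} = 1 \frac{1}{20 \cdot 112} = 1 \cdot \frac{1}{2240} = \frac{1}{2240}$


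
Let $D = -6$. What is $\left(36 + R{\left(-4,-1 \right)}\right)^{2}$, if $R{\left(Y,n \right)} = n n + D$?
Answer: $961$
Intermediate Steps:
$R{\left(Y,n \right)} = -6 + n^{2}$ ($R{\left(Y,n \right)} = n n - 6 = n^{2} - 6 = -6 + n^{2}$)
$\left(36 + R{\left(-4,-1 \right)}\right)^{2} = \left(36 - \left(6 - \left(-1\right)^{2}\right)\right)^{2} = \left(36 + \left(-6 + 1\right)\right)^{2} = \left(36 - 5\right)^{2} = 31^{2} = 961$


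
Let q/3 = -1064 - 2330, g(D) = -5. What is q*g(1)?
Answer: 50910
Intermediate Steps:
q = -10182 (q = 3*(-1064 - 2330) = 3*(-3394) = -10182)
q*g(1) = -10182*(-5) = 50910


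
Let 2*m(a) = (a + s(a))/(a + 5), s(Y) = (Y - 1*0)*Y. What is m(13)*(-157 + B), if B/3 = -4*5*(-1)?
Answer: -8827/18 ≈ -490.39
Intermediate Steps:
s(Y) = Y**2 (s(Y) = (Y + 0)*Y = Y*Y = Y**2)
m(a) = (a + a**2)/(2*(5 + a)) (m(a) = ((a + a**2)/(a + 5))/2 = ((a + a**2)/(5 + a))/2 = (a + a**2)/(2*(5 + a)))
B = 60 (B = 3*(-4*5*(-1)) = 3*(-20*(-1)) = 3*20 = 60)
m(13)*(-157 + B) = ((1/2)*13*(1 + 13)/(5 + 13))*(-157 + 60) = ((1/2)*13*14/18)*(-97) = ((1/2)*13*(1/18)*14)*(-97) = (91/18)*(-97) = -8827/18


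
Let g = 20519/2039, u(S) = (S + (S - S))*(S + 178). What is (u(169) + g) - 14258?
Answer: 90521534/2039 ≈ 44395.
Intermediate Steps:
u(S) = S*(178 + S) (u(S) = (S + 0)*(178 + S) = S*(178 + S))
g = 20519/2039 (g = 20519*(1/2039) = 20519/2039 ≈ 10.063)
(u(169) + g) - 14258 = (169*(178 + 169) + 20519/2039) - 14258 = (169*347 + 20519/2039) - 14258 = (58643 + 20519/2039) - 14258 = 119593596/2039 - 14258 = 90521534/2039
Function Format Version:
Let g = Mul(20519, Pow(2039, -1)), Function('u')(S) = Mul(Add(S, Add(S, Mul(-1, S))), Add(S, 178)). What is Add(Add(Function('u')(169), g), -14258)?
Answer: Rational(90521534, 2039) ≈ 44395.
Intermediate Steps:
Function('u')(S) = Mul(S, Add(178, S)) (Function('u')(S) = Mul(Add(S, 0), Add(178, S)) = Mul(S, Add(178, S)))
g = Rational(20519, 2039) (g = Mul(20519, Rational(1, 2039)) = Rational(20519, 2039) ≈ 10.063)
Add(Add(Function('u')(169), g), -14258) = Add(Add(Mul(169, Add(178, 169)), Rational(20519, 2039)), -14258) = Add(Add(Mul(169, 347), Rational(20519, 2039)), -14258) = Add(Add(58643, Rational(20519, 2039)), -14258) = Add(Rational(119593596, 2039), -14258) = Rational(90521534, 2039)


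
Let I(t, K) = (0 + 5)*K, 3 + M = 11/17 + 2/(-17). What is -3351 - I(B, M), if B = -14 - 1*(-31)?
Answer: -56757/17 ≈ -3338.6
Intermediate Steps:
B = 17 (B = -14 + 31 = 17)
M = -42/17 (M = -3 + (11/17 + 2/(-17)) = -3 + (11*(1/17) + 2*(-1/17)) = -3 + (11/17 - 2/17) = -3 + 9/17 = -42/17 ≈ -2.4706)
I(t, K) = 5*K
-3351 - I(B, M) = -3351 - 5*(-42)/17 = -3351 - 1*(-210/17) = -3351 + 210/17 = -56757/17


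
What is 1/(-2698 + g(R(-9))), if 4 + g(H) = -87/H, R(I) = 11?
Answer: -11/29809 ≈ -0.00036902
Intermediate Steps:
g(H) = -4 - 87/H
1/(-2698 + g(R(-9))) = 1/(-2698 + (-4 - 87/11)) = 1/(-2698 - 131/11) = 1/(-29809/11) = -11/29809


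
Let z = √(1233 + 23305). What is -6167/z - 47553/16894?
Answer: -47553/16894 - 6167*√24538/24538 ≈ -42.184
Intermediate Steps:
z = √24538 ≈ 156.65
-6167/z - 47553/16894 = -6167*√24538/24538 - 47553/16894 = -47553/16894 - 6167*√24538/24538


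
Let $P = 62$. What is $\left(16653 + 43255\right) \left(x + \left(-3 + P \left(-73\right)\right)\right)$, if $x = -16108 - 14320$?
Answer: $-2094203956$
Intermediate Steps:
$x = -30428$
$\left(16653 + 43255\right) \left(x + \left(-3 + P \left(-73\right)\right)\right) = \left(16653 + 43255\right) \left(-30428 + \left(-3 + 62 \left(-73\right)\right)\right) = 59908 \left(-30428 - 4529\right) = 59908 \left(-34957\right) = -2094203956$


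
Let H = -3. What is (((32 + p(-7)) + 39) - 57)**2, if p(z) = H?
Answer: 121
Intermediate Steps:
p(z) = -3
(((32 + p(-7)) + 39) - 57)**2 = (((32 - 3) + 39) - 57)**2 = ((29 + 39) - 57)**2 = (68 - 57)**2 = 11**2 = 121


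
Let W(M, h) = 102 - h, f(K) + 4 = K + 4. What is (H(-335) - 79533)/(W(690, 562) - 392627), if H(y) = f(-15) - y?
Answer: 79213/393087 ≈ 0.20152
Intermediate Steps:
f(K) = K (f(K) = -4 + (K + 4) = -4 + (4 + K) = K)
H(y) = -15 - y
(H(-335) - 79533)/(W(690, 562) - 392627) = ((-15 - 1*(-335)) - 79533)/((102 - 1*562) - 392627) = ((-15 + 335) - 79533)/((102 - 562) - 392627) = (320 - 79533)/(-460 - 392627) = -79213/(-393087) = -79213*(-1/393087) = 79213/393087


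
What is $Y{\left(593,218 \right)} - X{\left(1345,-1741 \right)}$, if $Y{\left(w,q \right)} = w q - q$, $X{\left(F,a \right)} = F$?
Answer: $127711$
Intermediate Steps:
$Y{\left(w,q \right)} = - q + q w$ ($Y{\left(w,q \right)} = q w - q = - q + q w$)
$Y{\left(593,218 \right)} - X{\left(1345,-1741 \right)} = 218 \left(-1 + 593\right) - 1345 = 218 \cdot 592 - 1345 = 129056 - 1345 = 127711$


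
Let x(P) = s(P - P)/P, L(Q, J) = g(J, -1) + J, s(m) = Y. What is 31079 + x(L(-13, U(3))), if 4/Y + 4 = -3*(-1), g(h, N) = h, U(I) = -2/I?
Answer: 31082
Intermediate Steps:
Y = -4 (Y = 4/(-4 - 3*(-1)) = 4/(-4 + 3) = 4/(-1) = 4*(-1) = -4)
s(m) = -4
L(Q, J) = 2*J (L(Q, J) = J + J = 2*J)
x(P) = -4/P
31079 + x(L(-13, U(3))) = 31079 - 4/(2*(-2/3)) = 31079 - 4/(-4/3) = 31079 - 4*(-3/4) = 31079 + 3 = 31082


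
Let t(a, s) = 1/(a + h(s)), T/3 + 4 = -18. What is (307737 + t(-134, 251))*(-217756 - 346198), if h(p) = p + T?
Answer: -8851025680952/51 ≈ -1.7355e+11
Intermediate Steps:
T = -66 (T = -12 + 3*(-18) = -12 - 54 = -66)
h(p) = -66 + p (h(p) = p - 66 = -66 + p)
t(a, s) = 1/(-66 + a + s) (t(a, s) = 1/(a + (-66 + s)) = 1/(-66 + a + s))
(307737 + t(-134, 251))*(-217756 - 346198) = (307737 + 1/(-66 - 134 + 251))*(-217756 - 346198) = (307737 + 1/51)*(-563954) = (15694588/51)*(-563954) = -8851025680952/51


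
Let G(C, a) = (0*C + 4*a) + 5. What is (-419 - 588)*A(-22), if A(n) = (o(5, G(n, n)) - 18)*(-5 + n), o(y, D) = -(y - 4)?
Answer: -516591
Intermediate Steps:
G(C, a) = 5 + 4*a (G(C, a) = (0 + 4*a) + 5 = 4*a + 5 = 5 + 4*a)
o(y, D) = 4 - y (o(y, D) = -(-4 + y) = 4 - y)
A(n) = 95 - 19*n (A(n) = ((4 - 1*5) - 18)*(-5 + n) = ((4 - 5) - 18)*(-5 + n) = (-1 - 18)*(-5 + n) = -19*(-5 + n) = 95 - 19*n)
(-419 - 588)*A(-22) = (-419 - 588)*(95 - 19*(-22)) = -1007*(95 + 418) = -1007*513 = -516591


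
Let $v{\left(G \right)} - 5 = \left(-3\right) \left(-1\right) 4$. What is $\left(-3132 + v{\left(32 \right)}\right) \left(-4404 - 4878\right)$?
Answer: $28913430$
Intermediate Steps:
$v{\left(G \right)} = 17$ ($v{\left(G \right)} = 5 + \left(-3\right) \left(-1\right) 4 = 5 + 3 \cdot 4 = 5 + 12 = 17$)
$\left(-3132 + v{\left(32 \right)}\right) \left(-4404 - 4878\right) = \left(-3132 + 17\right) \left(-4404 - 4878\right) = \left(-3115\right) \left(-9282\right) = 28913430$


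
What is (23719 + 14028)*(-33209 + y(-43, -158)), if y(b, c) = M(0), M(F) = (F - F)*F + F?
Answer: -1253540123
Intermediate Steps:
M(F) = F (M(F) = 0*F + F = 0 + F = F)
y(b, c) = 0
(23719 + 14028)*(-33209 + y(-43, -158)) = (23719 + 14028)*(-33209 + 0) = 37747*(-33209) = -1253540123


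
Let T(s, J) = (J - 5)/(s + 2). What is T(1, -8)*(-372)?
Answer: 1612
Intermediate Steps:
T(s, J) = (-5 + J)/(2 + s)
T(1, -8)*(-372) = ((-5 - 8)/(2 + 1))*(-372) = (-13/3)*(-372) = ((⅓)*(-13))*(-372) = -13/3*(-372) = 1612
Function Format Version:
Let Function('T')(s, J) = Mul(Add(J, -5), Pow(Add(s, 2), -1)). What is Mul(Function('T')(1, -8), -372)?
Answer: 1612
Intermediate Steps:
Function('T')(s, J) = Mul(Pow(Add(2, s), -1), Add(-5, J)) (Function('T')(s, J) = Mul(Add(-5, J), Pow(Add(2, s), -1)) = Mul(Pow(Add(2, s), -1), Add(-5, J)))
Mul(Function('T')(1, -8), -372) = Mul(Mul(Pow(Add(2, 1), -1), Add(-5, -8)), -372) = Mul(Mul(Pow(3, -1), -13), -372) = Mul(Mul(Rational(1, 3), -13), -372) = Mul(Rational(-13, 3), -372) = 1612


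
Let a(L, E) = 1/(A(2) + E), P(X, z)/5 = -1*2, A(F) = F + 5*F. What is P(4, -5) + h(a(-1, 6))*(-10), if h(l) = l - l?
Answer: -10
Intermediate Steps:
A(F) = 6*F
P(X, z) = -10 (P(X, z) = 5*(-1*2) = 5*(-2) = -10)
a(L, E) = 1/(12 + E) (a(L, E) = 1/(6*2 + E) = 1/(12 + E))
h(l) = 0
P(4, -5) + h(a(-1, 6))*(-10) = -10 + 0*(-10) = -10 + 0 = -10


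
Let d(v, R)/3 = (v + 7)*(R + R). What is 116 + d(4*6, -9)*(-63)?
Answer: 105578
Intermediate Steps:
d(v, R) = 6*R*(7 + v) (d(v, R) = 3*((v + 7)*(R + R)) = 3*((7 + v)*(2*R)) = 3*(2*R*(7 + v)) = 6*R*(7 + v))
116 + d(4*6, -9)*(-63) = 116 + (6*(-9)*(7 + 4*6))*(-63) = 116 + (6*(-9)*(7 + 24))*(-63) = 116 + (6*(-9)*31)*(-63) = 116 - 1674*(-63) = 116 + 105462 = 105578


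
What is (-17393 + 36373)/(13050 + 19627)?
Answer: 18980/32677 ≈ 0.58084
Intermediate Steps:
(-17393 + 36373)/(13050 + 19627) = 18980/32677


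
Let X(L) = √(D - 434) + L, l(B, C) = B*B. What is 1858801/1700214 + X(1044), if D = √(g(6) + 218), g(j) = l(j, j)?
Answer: 1776882217/1700214 + √(-434 + √254) ≈ 1045.1 + 20.447*I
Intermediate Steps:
l(B, C) = B²
g(j) = j²
D = √254 (D = √(6² + 218) = √(36 + 218) = √254 ≈ 15.937)
X(L) = L + √(-434 + √254) (X(L) = √(√254 - 434) + L = √(-434 + √254) + L = L + √(-434 + √254))
1858801/1700214 + X(1044) = 1858801/1700214 + (1044 + √(-434 + √254)) = 1776882217/1700214 + √(-434 + √254)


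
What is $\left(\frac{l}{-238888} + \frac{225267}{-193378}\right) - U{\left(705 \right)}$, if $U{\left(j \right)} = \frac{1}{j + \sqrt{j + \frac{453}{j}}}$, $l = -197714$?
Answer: $- \frac{456208201420447049}{1347008956934784884} + \frac{\sqrt{38969110}}{116635049} \approx -0.33863$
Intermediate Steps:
$\left(\frac{l}{-238888} + \frac{225267}{-193378}\right) - U{\left(705 \right)} = \left(- \frac{197714}{-238888} + \frac{225267}{-193378}\right) - \frac{1}{705 + \sqrt{705 + \frac{453}{705}}} = \left(\left(-197714\right) \left(- \frac{1}{238888}\right) + 225267 \left(- \frac{1}{193378}\right)\right) - \frac{1}{705 + \sqrt{705 + 453 \cdot \frac{1}{705}}} = \left(\frac{98857}{119444} - \frac{225267}{193378}\right) - \frac{1}{705 + \sqrt{705 + \frac{151}{235}}} = - \frac{3895011301}{11548920916} - \frac{1}{705 + \sqrt{\frac{165826}{235}}} = - \frac{3895011301}{11548920916} - \frac{1}{705 + \frac{\sqrt{38969110}}{235}}$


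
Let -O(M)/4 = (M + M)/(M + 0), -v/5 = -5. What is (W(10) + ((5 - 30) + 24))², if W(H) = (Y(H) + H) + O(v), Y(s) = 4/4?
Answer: 4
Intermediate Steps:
v = 25 (v = -5*(-5) = 25)
Y(s) = 1 (Y(s) = 4*(¼) = 1)
O(M) = -8 (O(M) = -4*(M + M)/(M + 0) = -4*2*M/M = -4*2 = -8)
W(H) = -7 + H (W(H) = (1 + H) - 8 = -7 + H)
(W(10) + ((5 - 30) + 24))² = ((-7 + 10) + ((5 - 30) + 24))² = (3 + (-25 + 24))² = (3 - 1)² = 2² = 4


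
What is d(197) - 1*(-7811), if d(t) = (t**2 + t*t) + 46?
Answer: 85475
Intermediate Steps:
d(t) = 46 + 2*t**2 (d(t) = (t**2 + t**2) + 46 = 2*t**2 + 46 = 46 + 2*t**2)
d(197) - 1*(-7811) = (46 + 2*197**2) - 1*(-7811) = (46 + 2*38809) + 7811 = (46 + 77618) + 7811 = 77664 + 7811 = 85475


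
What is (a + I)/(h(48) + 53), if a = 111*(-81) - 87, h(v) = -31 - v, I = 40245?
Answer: -31167/26 ≈ -1198.7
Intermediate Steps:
a = -9078 (a = -8991 - 87 = -9078)
(a + I)/(h(48) + 53) = (-9078 + 40245)/((-31 - 1*48) + 53) = 31167/((-31 - 48) + 53) = 31167/(-79 + 53) = 31167/(-26) = 31167*(-1/26) = -31167/26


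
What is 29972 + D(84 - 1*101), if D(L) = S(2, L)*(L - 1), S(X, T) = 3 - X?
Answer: 29954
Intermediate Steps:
D(L) = -1 + L (D(L) = (3 - 1*2)*(L - 1) = (3 - 2)*(-1 + L) = 1*(-1 + L) = -1 + L)
29972 + D(84 - 1*101) = 29972 + (-1 + (84 - 1*101)) = 29972 + (-1 + (84 - 101)) = 29972 + (-1 - 17) = 29972 - 18 = 29954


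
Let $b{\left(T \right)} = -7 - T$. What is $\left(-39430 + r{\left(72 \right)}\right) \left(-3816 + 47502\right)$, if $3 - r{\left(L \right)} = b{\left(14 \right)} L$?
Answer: $-1656354690$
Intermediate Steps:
$r{\left(L \right)} = 3 + 21 L$ ($r{\left(L \right)} = 3 - \left(-7 - 14\right) L = 3 - - 21 L = 3 + 21 L$)
$\left(-39430 + r{\left(72 \right)}\right) \left(-3816 + 47502\right) = \left(-39430 + \left(3 + 21 \cdot 72\right)\right) \left(-3816 + 47502\right) = \left(-39430 + \left(3 + 1512\right)\right) 43686 = \left(-39430 + 1515\right) 43686 = \left(-37915\right) 43686 = -1656354690$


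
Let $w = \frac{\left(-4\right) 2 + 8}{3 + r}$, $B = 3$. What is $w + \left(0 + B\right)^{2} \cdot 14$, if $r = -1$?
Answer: $126$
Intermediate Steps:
$w = 0$ ($w = \frac{\left(-4\right) 2 + 8}{3 - 1} = \frac{-8 + 8}{2} = 0 \cdot \frac{1}{2} = 0$)
$w + \left(0 + B\right)^{2} \cdot 14 = 0 + \left(0 + 3\right)^{2} \cdot 14 = 0 + 3^{2} \cdot 14 = 0 + 9 \cdot 14 = 0 + 126 = 126$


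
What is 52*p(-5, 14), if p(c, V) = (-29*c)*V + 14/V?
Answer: 105612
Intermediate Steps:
p(c, V) = 14/V - 29*V*c (p(c, V) = -29*V*c + 14/V = 14/V - 29*V*c)
52*p(-5, 14) = 52*(14/14 - 29*14*(-5)) = 52*(14*(1/14) + 2030) = 52*(1 + 2030) = 52*2031 = 105612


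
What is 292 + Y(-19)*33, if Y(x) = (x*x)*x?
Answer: -226055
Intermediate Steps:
Y(x) = x³ (Y(x) = x²*x = x³)
292 + Y(-19)*33 = 292 + (-19)³*33 = 292 - 6859*33 = 292 - 226347 = -226055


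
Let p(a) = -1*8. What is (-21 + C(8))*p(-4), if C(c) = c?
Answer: 104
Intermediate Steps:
p(a) = -8
(-21 + C(8))*p(-4) = (-21 + 8)*(-8) = -13*(-8) = 104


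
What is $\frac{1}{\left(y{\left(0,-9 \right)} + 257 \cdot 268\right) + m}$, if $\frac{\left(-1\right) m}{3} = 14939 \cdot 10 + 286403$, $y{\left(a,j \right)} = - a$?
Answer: $- \frac{1}{1238503} \approx -8.0743 \cdot 10^{-7}$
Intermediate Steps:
$m = -1307379$ ($m = - 3 \left(14939 \cdot 10 + 286403\right) = - 3 \left(149390 + 286403\right) = \left(-3\right) 435793 = -1307379$)
$\frac{1}{\left(y{\left(0,-9 \right)} + 257 \cdot 268\right) + m} = \frac{1}{\left(\left(-1\right) 0 + 257 \cdot 268\right) - 1307379} = \frac{1}{\left(0 + 68876\right) - 1307379} = \frac{1}{68876 - 1307379} = \frac{1}{-1238503} = - \frac{1}{1238503}$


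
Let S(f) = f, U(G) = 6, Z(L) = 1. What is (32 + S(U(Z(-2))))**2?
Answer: 1444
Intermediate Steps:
(32 + S(U(Z(-2))))**2 = (32 + 6)**2 = 38**2 = 1444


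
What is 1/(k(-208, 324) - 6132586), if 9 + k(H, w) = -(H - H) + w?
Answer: -1/6132271 ≈ -1.6307e-7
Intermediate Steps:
k(H, w) = -9 + w (k(H, w) = -9 + (-(H - H) + w) = -9 + (-1*0 + w) = -9 + (0 + w) = -9 + w)
1/(k(-208, 324) - 6132586) = 1/((-9 + 324) - 6132586) = 1/(315 - 6132586) = 1/(-6132271) = -1/6132271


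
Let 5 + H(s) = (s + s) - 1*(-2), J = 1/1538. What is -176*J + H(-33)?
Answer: -53149/769 ≈ -69.114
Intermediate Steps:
J = 1/1538 ≈ 0.00065020
H(s) = -3 + 2*s (H(s) = -5 + ((s + s) - 1*(-2)) = -5 + (2*s + 2) = -5 + (2 + 2*s) = -3 + 2*s)
-176*J + H(-33) = -176*1/1538 + (-3 + 2*(-33)) = -88/769 + (-3 - 66) = -88/769 - 69 = -53149/769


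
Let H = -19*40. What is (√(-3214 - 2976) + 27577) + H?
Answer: 26817 + I*√6190 ≈ 26817.0 + 78.677*I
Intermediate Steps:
H = -760
(√(-3214 - 2976) + 27577) + H = (√(-3214 - 2976) + 27577) - 760 = (√(-6190) + 27577) - 760 = (I*√6190 + 27577) - 760 = (27577 + I*√6190) - 760 = 26817 + I*√6190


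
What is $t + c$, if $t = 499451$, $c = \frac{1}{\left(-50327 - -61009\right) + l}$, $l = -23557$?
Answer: $\frac{6430431624}{12875} \approx 4.9945 \cdot 10^{5}$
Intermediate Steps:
$c = - \frac{1}{12875}$ ($c = \frac{1}{\left(-50327 - -61009\right) - 23557} = \frac{1}{\left(-50327 + 61009\right) - 23557} = \frac{1}{10682 - 23557} = \frac{1}{-12875} = - \frac{1}{12875} \approx -7.767 \cdot 10^{-5}$)
$t + c = 499451 - \frac{1}{12875} = \frac{6430431624}{12875}$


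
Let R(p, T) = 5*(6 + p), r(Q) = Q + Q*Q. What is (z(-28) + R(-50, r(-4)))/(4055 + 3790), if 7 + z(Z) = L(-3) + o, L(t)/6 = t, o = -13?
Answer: -86/2615 ≈ -0.032887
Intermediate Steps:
r(Q) = Q + Q**2
L(t) = 6*t
R(p, T) = 30 + 5*p
z(Z) = -38 (z(Z) = -7 + (6*(-3) - 13) = -7 + (-18 - 13) = -7 - 31 = -38)
(z(-28) + R(-50, r(-4)))/(4055 + 3790) = (-38 + (30 + 5*(-50)))/(4055 + 3790) = (-38 + (30 - 250))/7845 = (-38 - 220)*(1/7845) = -258*1/7845 = -86/2615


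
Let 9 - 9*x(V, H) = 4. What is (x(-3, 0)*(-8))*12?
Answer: -160/3 ≈ -53.333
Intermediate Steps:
x(V, H) = 5/9 (x(V, H) = 1 - ⅑*4 = 1 - 4/9 = 5/9)
(x(-3, 0)*(-8))*12 = ((5/9)*(-8))*12 = -40/9*12 = -160/3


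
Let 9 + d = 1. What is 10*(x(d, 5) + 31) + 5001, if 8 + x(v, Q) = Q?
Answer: 5281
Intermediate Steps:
d = -8 (d = -9 + 1 = -8)
x(v, Q) = -8 + Q
10*(x(d, 5) + 31) + 5001 = 10*((-8 + 5) + 31) + 5001 = 10*(-3 + 31) + 5001 = 10*28 + 5001 = 280 + 5001 = 5281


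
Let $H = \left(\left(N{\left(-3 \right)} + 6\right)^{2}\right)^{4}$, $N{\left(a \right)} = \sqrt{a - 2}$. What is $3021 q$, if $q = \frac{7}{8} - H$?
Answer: $\frac{65485609779}{8} - 1083354768 i \sqrt{5} \approx 8.1857 \cdot 10^{9} - 2.4225 \cdot 10^{9} i$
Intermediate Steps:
$N{\left(a \right)} = \sqrt{-2 + a}$
$H = \left(6 + i \sqrt{5}\right)^{8}$ ($H = \left(\left(\sqrt{-2 - 3} + 6\right)^{2}\right)^{4} = \left(\left(\sqrt{-5} + 6\right)^{2}\right)^{4} = \left(\left(i \sqrt{5} + 6\right)^{2}\right)^{4} = \left(\left(6 + i \sqrt{5}\right)^{2}\right)^{4} = \left(6 + i \sqrt{5}\right)^{8} \approx -2.7096 \cdot 10^{6} + 8.0187 \cdot 10^{5} i$)
$q = \frac{7}{8} - \left(6 + i \sqrt{5}\right)^{8} \approx 2.7096 \cdot 10^{6} - 8.0187 \cdot 10^{5} i$
$3021 q = 3021 \left(\frac{21676799}{8} - 358608 i \sqrt{5}\right) = \frac{65485609779}{8} - 1083354768 i \sqrt{5}$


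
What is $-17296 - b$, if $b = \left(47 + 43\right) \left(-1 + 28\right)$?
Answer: $-19726$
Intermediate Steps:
$b = 2430$ ($b = 90 \cdot 27 = 2430$)
$-17296 - b = -17296 - 2430 = -19726$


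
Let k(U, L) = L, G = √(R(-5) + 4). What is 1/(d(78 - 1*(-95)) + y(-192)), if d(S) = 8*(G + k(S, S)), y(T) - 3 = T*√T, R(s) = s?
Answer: I/(-8 + 1387*I + 1536*√3) ≈ 0.00015481 + 0.00029606*I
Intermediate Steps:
y(T) = 3 + T^(3/2) (y(T) = 3 + T*√T = 3 + T^(3/2))
G = I (G = √(-5 + 4) = √(-1) = I ≈ 1.0*I)
d(S) = 8*I + 8*S (d(S) = 8*(I + S) = 8*I + 8*S)
1/(d(78 - 1*(-95)) + y(-192)) = 1/((8*I + 8*(78 - 1*(-95))) + (3 + (-192)^(3/2))) = 1/((8*I + 8*(78 + 95)) + (3 - 1536*I*√3)) = 1/((8*I + 8*173) + (3 - 1536*I*√3)) = 1/((8*I + 1384) + (3 - 1536*I*√3)) = 1/((1384 + 8*I) + (3 - 1536*I*√3)) = 1/(1387 + 8*I - 1536*I*√3)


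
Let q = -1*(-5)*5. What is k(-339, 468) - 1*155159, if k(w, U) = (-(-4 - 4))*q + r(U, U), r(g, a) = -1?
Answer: -154960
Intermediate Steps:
q = 25 (q = 5*5 = 25)
k(w, U) = 199 (k(w, U) = -(-4 - 4)*25 - 1 = -1*(-8)*25 - 1 = 8*25 - 1 = 200 - 1 = 199)
k(-339, 468) - 1*155159 = 199 - 1*155159 = 199 - 155159 = -154960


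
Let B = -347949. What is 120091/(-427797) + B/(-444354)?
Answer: 31829540713/63364436046 ≈ 0.50233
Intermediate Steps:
120091/(-427797) + B/(-444354) = 120091/(-427797) - 347949/(-444354) = 120091*(-1/427797) - 347949*(-1/444354) = -120091/427797 + 115983/148118 = 31829540713/63364436046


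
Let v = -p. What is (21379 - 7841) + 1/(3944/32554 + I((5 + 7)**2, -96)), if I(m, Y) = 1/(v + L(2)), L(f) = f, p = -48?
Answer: 1556018676/114877 ≈ 13545.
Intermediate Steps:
v = 48 (v = -1*(-48) = 48)
I(m, Y) = 1/50 (I(m, Y) = 1/(48 + 2) = 1/50)
(21379 - 7841) + 1/(3944/32554 + I((5 + 7)**2, -96)) = (21379 - 7841) + 1/(3944/32554 + 1/50) = 13538 + 1/(3944*(1/32554) + 1/50) = 13538 + 1/(1972/16277 + 1/50) = 13538 + 1/(114877/813850) = 13538 + 813850/114877 = 1556018676/114877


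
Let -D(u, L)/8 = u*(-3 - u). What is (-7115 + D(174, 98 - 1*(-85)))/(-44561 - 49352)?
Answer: -239269/93913 ≈ -2.5478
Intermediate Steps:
D(u, L) = -8*u*(-3 - u)
(-7115 + D(174, 98 - 1*(-85)))/(-44561 - 49352) = (-7115 + 8*174*(3 + 174))/(-44561 - 49352) = (-7115 + 8*174*177)/(-93913) = (-7115 + 246384)*(-1/93913) = 239269*(-1/93913) = -239269/93913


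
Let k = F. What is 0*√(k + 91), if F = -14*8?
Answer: 0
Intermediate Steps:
F = -112
k = -112
0*√(k + 91) = 0*√(-112 + 91) = 0*√(-21) = 0*(I*√21) = 0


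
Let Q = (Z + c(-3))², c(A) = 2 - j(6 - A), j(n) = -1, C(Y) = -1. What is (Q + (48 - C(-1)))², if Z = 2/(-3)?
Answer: 240100/81 ≈ 2964.2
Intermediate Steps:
c(A) = 3 (c(A) = 2 - 1*(-1) = 2 + 1 = 3)
Z = -⅔ (Z = 2*(-⅓) = -⅔ ≈ -0.66667)
Q = 49/9 (Q = (-⅔ + 3)² = (7/3)² = 49/9 ≈ 5.4444)
(Q + (48 - C(-1)))² = (49/9 + (48 - 1*(-1)))² = (49/9 + (48 + 1))² = (49/9 + 49)² = (490/9)² = 240100/81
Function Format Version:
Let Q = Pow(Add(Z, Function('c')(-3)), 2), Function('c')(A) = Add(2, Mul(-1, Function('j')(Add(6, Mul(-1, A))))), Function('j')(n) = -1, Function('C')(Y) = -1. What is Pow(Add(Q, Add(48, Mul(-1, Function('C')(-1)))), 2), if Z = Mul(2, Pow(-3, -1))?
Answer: Rational(240100, 81) ≈ 2964.2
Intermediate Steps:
Function('c')(A) = 3 (Function('c')(A) = Add(2, Mul(-1, -1)) = Add(2, 1) = 3)
Z = Rational(-2, 3) (Z = Mul(2, Rational(-1, 3)) = Rational(-2, 3) ≈ -0.66667)
Q = Rational(49, 9) (Q = Pow(Add(Rational(-2, 3), 3), 2) = Pow(Rational(7, 3), 2) = Rational(49, 9) ≈ 5.4444)
Pow(Add(Q, Add(48, Mul(-1, Function('C')(-1)))), 2) = Pow(Add(Rational(49, 9), Add(48, Mul(-1, -1))), 2) = Pow(Add(Rational(49, 9), Add(48, 1)), 2) = Pow(Add(Rational(49, 9), 49), 2) = Pow(Rational(490, 9), 2) = Rational(240100, 81)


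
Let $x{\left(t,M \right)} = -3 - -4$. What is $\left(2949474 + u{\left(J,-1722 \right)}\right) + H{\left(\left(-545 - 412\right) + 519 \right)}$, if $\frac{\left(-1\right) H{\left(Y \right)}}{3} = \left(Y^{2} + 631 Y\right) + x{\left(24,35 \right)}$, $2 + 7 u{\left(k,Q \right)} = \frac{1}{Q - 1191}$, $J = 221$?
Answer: $\frac{65313855716}{20391} \approx 3.2031 \cdot 10^{6}$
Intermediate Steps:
$x{\left(t,M \right)} = 1$ ($x{\left(t,M \right)} = -3 + 4 = 1$)
$u{\left(k,Q \right)} = - \frac{2}{7} + \frac{1}{7 \left(-1191 + Q\right)}$ ($u{\left(k,Q \right)} = - \frac{2}{7} + \frac{1}{7 \left(Q - 1191\right)} = - \frac{2}{7} + \frac{1}{7 \left(-1191 + Q\right)}$)
$H{\left(Y \right)} = -3 - 1893 Y - 3 Y^{2}$ ($H{\left(Y \right)} = - 3 \left(\left(Y^{2} + 631 Y\right) + 1\right) = - 3 \left(1 + Y^{2} + 631 Y\right) = -3 - 1893 Y - 3 Y^{2}$)
$\left(2949474 + u{\left(J,-1722 \right)}\right) + H{\left(\left(-545 - 412\right) + 519 \right)} = \left(2949474 + \frac{2383 - -3444}{7 \left(-1191 - 1722\right)}\right) - \left(3 + 3 \left(\left(-545 - 412\right) + 519\right)^{2} + 1893 \left(\left(-545 - 412\right) + 519\right)\right) = \left(2949474 + \frac{2383 + 3444}{7 \left(-2913\right)}\right) - \left(3 + 3 \left(-957 + 519\right)^{2} + 1893 \left(-957 + 519\right)\right) = \left(2949474 + \frac{1}{7} \left(- \frac{1}{2913}\right) 5827\right) - \left(-829131 + 575532\right) = \left(2949474 - \frac{5827}{20391}\right) - -253599 = \frac{60142718507}{20391} - -253599 = \frac{60142718507}{20391} + 253599 = \frac{65313855716}{20391}$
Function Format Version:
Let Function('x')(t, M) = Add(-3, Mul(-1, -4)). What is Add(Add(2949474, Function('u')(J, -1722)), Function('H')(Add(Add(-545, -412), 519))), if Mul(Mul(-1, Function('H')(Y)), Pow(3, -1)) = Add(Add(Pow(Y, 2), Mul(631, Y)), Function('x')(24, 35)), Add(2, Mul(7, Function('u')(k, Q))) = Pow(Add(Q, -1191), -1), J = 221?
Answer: Rational(65313855716, 20391) ≈ 3.2031e+6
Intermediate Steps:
Function('x')(t, M) = 1 (Function('x')(t, M) = Add(-3, 4) = 1)
Function('u')(k, Q) = Add(Rational(-2, 7), Mul(Rational(1, 7), Pow(Add(-1191, Q), -1))) (Function('u')(k, Q) = Add(Rational(-2, 7), Mul(Rational(1, 7), Pow(Add(Q, -1191), -1))) = Add(Rational(-2, 7), Mul(Rational(1, 7), Pow(Add(-1191, Q), -1))))
Function('H')(Y) = Add(-3, Mul(-1893, Y), Mul(-3, Pow(Y, 2))) (Function('H')(Y) = Mul(-3, Add(Add(Pow(Y, 2), Mul(631, Y)), 1)) = Mul(-3, Add(1, Pow(Y, 2), Mul(631, Y))) = Add(-3, Mul(-1893, Y), Mul(-3, Pow(Y, 2))))
Add(Add(2949474, Function('u')(J, -1722)), Function('H')(Add(Add(-545, -412), 519))) = Add(Add(2949474, Mul(Rational(1, 7), Pow(Add(-1191, -1722), -1), Add(2383, Mul(-2, -1722)))), Add(-3, Mul(-1893, Add(Add(-545, -412), 519)), Mul(-3, Pow(Add(Add(-545, -412), 519), 2)))) = Add(Add(2949474, Mul(Rational(1, 7), Pow(-2913, -1), Add(2383, 3444))), Add(-3, Mul(-1893, Add(-957, 519)), Mul(-3, Pow(Add(-957, 519), 2)))) = Add(Add(2949474, Mul(Rational(1, 7), Rational(-1, 2913), 5827)), Add(-3, Mul(-1893, -438), Mul(-3, Pow(-438, 2)))) = Add(Add(2949474, Rational(-5827, 20391)), Add(-3, 829134, Mul(-3, 191844))) = Add(Rational(60142718507, 20391), Add(-3, 829134, -575532)) = Add(Rational(60142718507, 20391), 253599) = Rational(65313855716, 20391)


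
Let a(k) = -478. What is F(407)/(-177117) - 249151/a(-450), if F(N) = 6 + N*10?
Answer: 44126929339/84661926 ≈ 521.21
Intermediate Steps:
F(N) = 6 + 10*N
F(407)/(-177117) - 249151/a(-450) = (6 + 10*407)/(-177117) - 249151/(-478) = (6 + 4070)*(-1/177117) - 249151*(-1/478) = 4076*(-1/177117) + 249151/478 = -4076/177117 + 249151/478 = 44126929339/84661926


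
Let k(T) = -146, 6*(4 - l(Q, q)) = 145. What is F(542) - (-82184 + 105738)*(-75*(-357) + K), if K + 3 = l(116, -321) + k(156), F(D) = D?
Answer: -1880019769/3 ≈ -6.2667e+8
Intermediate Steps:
l(Q, q) = -121/6 (l(Q, q) = 4 - 1/6*145 = 4 - 145/6 = -121/6)
K = -1015/6 (K = -3 + (-121/6 - 146) = -3 - 997/6 = -1015/6 ≈ -169.17)
F(542) - (-82184 + 105738)*(-75*(-357) + K) = 542 - (-82184 + 105738)*(-75*(-357) - 1015/6) = 542 - 23554*(26775 - 1015/6) = 542 - 23554*159635/6 = 542 - 1*1880021395/3 = 542 - 1880021395/3 = -1880019769/3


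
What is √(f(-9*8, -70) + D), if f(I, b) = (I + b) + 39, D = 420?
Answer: √317 ≈ 17.805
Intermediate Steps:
f(I, b) = 39 + I + b
√(f(-9*8, -70) + D) = √((39 - 9*8 - 70) + 420) = √((39 - 72 - 70) + 420) = √(-103 + 420) = √317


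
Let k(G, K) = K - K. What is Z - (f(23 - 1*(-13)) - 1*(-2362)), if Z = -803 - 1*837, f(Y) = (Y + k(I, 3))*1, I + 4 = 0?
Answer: -4038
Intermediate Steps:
I = -4 (I = -4 + 0 = -4)
k(G, K) = 0
f(Y) = Y (f(Y) = (Y + 0)*1 = Y*1 = Y)
Z = -1640 (Z = -803 - 837 = -1640)
Z - (f(23 - 1*(-13)) - 1*(-2362)) = -1640 - ((23 - 1*(-13)) - 1*(-2362)) = -1640 - ((23 + 13) + 2362) = -1640 - (36 + 2362) = -1640 - 1*2398 = -1640 - 2398 = -4038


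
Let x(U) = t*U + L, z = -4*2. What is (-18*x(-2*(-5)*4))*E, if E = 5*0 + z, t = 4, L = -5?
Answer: 22320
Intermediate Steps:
z = -8
x(U) = -5 + 4*U (x(U) = 4*U - 5 = -5 + 4*U)
E = -8 (E = 5*0 - 8 = 0 - 8 = -8)
(-18*x(-2*(-5)*4))*E = -18*(-5 + 4*(-2*(-5)*4))*(-8) = -18*(-5 + 4*(10*4))*(-8) = -18*(-5 + 4*40)*(-8) = -18*(-5 + 160)*(-8) = -18*155*(-8) = -2790*(-8) = 22320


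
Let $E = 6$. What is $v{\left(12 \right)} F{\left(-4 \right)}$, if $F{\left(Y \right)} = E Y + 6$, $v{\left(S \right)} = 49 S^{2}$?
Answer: $-127008$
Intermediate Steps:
$F{\left(Y \right)} = 6 + 6 Y$ ($F{\left(Y \right)} = 6 Y + 6 = 6 + 6 Y$)
$v{\left(12 \right)} F{\left(-4 \right)} = 49 \cdot 12^{2} \left(6 + 6 \left(-4\right)\right) = 49 \cdot 144 \left(6 - 24\right) = 7056 \left(-18\right) = -127008$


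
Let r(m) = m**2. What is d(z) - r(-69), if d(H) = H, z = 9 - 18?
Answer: -4770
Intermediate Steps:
z = -9
d(z) - r(-69) = -9 - 1*(-69)**2 = -9 - 1*4761 = -9 - 4761 = -4770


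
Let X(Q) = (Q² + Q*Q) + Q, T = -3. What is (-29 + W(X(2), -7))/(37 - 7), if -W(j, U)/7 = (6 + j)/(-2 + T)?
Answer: -11/50 ≈ -0.22000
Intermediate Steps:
X(Q) = Q + 2*Q² (X(Q) = (Q² + Q²) + Q = 2*Q² + Q = Q + 2*Q²)
W(j, U) = 42/5 + 7*j/5 (W(j, U) = -7*(6 + j)/(-2 - 3) = -7*(6 + j)/(-5) = -7*(6 + j)*(-1)/5 = -7*(-6/5 - j/5) = 42/5 + 7*j/5)
(-29 + W(X(2), -7))/(37 - 7) = (-29 + (42/5 + 7*(2*(1 + 2*2))/5))/(37 - 7) = (-29 + (42/5 + 7*(2*(1 + 4))/5))/30 = (-29 + (42/5 + 7*(2*5)/5))*(1/30) = (-29 + (42/5 + (7/5)*10))*(1/30) = (-29 + (42/5 + 14))*(1/30) = (-29 + 112/5)*(1/30) = -33/5*1/30 = -11/50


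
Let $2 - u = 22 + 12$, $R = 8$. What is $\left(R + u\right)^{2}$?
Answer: $576$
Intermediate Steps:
$u = -32$ ($u = 2 - \left(22 + 12\right) = 2 - 34 = -32$)
$\left(R + u\right)^{2} = \left(8 - 32\right)^{2} = \left(-24\right)^{2} = 576$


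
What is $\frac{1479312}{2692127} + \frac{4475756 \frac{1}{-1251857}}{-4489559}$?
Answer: $\frac{8314168367004401668}{15130523314285951001} \approx 0.5495$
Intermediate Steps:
$\frac{1479312}{2692127} + \frac{4475756 \frac{1}{-1251857}}{-4489559} = 1479312 \cdot \frac{1}{2692127} + 4475756 \left(- \frac{1}{1251857}\right) \left(- \frac{1}{4489559}\right) = \frac{1479312}{2692127} - - \frac{4475756}{5620285861063} = \frac{1479312}{2692127} + \frac{4475756}{5620285861063} = \frac{8314168367004401668}{15130523314285951001}$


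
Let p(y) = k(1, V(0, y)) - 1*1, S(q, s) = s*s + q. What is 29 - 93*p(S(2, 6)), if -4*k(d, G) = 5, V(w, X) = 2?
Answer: 953/4 ≈ 238.25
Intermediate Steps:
S(q, s) = q + s**2 (S(q, s) = s**2 + q = q + s**2)
k(d, G) = -5/4 (k(d, G) = -1/4*5 = -5/4)
p(y) = -9/4 (p(y) = -5/4 - 1*1 = -5/4 - 1 = -9/4)
29 - 93*p(S(2, 6)) = 29 - 93*(-9/4) = 29 + 837/4 = 953/4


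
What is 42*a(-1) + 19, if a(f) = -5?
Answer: -191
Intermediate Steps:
42*a(-1) + 19 = 42*(-5) + 19 = -210 + 19 = -191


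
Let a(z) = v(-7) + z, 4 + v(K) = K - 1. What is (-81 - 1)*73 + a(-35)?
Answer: -6033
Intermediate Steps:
v(K) = -5 + K (v(K) = -4 + (K - 1) = -4 + (-1 + K) = -5 + K)
a(z) = -12 + z (a(z) = (-5 - 7) + z = -12 + z)
(-81 - 1)*73 + a(-35) = (-81 - 1)*73 + (-12 - 35) = -82*73 - 47 = -5986 - 47 = -6033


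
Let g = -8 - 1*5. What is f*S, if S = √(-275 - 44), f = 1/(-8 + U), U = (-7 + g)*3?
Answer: -I*√319/68 ≈ -0.26266*I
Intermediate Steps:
g = -13 (g = -8 - 5 = -13)
U = -60 (U = (-7 - 13)*3 = -20*3 = -60)
f = -1/68 (f = 1/(-8 - 60) = 1/(-68) = -1/68 ≈ -0.014706)
S = I*√319 (S = √(-319) = I*√319 ≈ 17.861*I)
f*S = -I*√319/68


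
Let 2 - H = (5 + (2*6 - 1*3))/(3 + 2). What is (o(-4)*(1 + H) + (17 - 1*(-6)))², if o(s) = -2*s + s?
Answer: 14161/25 ≈ 566.44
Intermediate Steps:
o(s) = -s
H = -⅘ (H = 2 - (5 + (2*6 - 1*3))/(3 + 2) = 2 - (5 + (12 - 3))/5 = 2 - (5 + 9)/5 = 2 - 14/5 = -⅘ ≈ -0.80000)
(o(-4)*(1 + H) + (17 - 1*(-6)))² = ((-1*(-4))*(1 - ⅘) + (17 - 1*(-6)))² = (4*(⅕) + (17 + 6))² = (⅘ + 23)² = (119/5)² = 14161/25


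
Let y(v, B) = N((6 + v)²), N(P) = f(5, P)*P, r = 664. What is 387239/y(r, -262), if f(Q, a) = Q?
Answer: 387239/2244500 ≈ 0.17253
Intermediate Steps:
N(P) = 5*P
y(v, B) = 5*(6 + v)²
387239/y(r, -262) = 387239/((5*(6 + 664)²)) = 387239/((5*670²)) = 387239/((5*448900)) = 387239/2244500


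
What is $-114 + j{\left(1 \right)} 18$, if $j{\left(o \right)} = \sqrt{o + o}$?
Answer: $-114 + 18 \sqrt{2} \approx -88.544$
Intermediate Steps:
$j{\left(o \right)} = \sqrt{2} \sqrt{o}$ ($j{\left(o \right)} = \sqrt{2 o} = \sqrt{2} \sqrt{o}$)
$-114 + j{\left(1 \right)} 18 = -114 + \sqrt{2} \sqrt{1} \cdot 18 = -114 + \sqrt{2} \cdot 1 \cdot 18 = -114 + \sqrt{2} \cdot 18 = -114 + 18 \sqrt{2}$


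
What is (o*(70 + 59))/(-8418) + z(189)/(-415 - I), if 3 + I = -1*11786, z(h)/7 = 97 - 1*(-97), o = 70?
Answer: -7606298/7978861 ≈ -0.95331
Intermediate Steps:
z(h) = 1358 (z(h) = 7*(97 - 1*(-97)) = 7*(97 + 97) = 7*194 = 1358)
I = -11789 (I = -3 - 1*11786 = -3 - 11786 = -11789)
(o*(70 + 59))/(-8418) + z(189)/(-415 - I) = (70*(70 + 59))/(-8418) + 1358/(-415 - 1*(-11789)) = (70*129)*(-1/8418) + 1358/(-415 + 11789) = 9030*(-1/8418) + 1358/11374 = -1505/1403 + 1358*(1/11374) = -1505/1403 + 679/5687 = -7606298/7978861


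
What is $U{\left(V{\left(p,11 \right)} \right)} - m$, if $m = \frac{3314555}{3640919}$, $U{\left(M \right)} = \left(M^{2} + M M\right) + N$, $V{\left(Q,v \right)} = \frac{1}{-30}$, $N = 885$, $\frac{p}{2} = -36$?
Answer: $\frac{1448508082919}{1638413550} \approx 884.09$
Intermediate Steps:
$p = -72$ ($p = 2 \left(-36\right) = -72$)
$V{\left(Q,v \right)} = - \frac{1}{30}$
$U{\left(M \right)} = 885 + 2 M^{2}$ ($U{\left(M \right)} = \left(M^{2} + M M\right) + 885 = \left(M^{2} + M^{2}\right) + 885 = 2 M^{2} + 885 = 885 + 2 M^{2}$)
$m = \frac{3314555}{3640919}$ ($m = 3314555 \cdot \frac{1}{3640919} = \frac{3314555}{3640919} \approx 0.91036$)
$U{\left(V{\left(p,11 \right)} \right)} - m = \left(885 + 2 \left(- \frac{1}{30}\right)^{2}\right) - \frac{3314555}{3640919} = \left(885 + 2 \cdot \frac{1}{900}\right) - \frac{3314555}{3640919} = \left(885 + \frac{1}{450}\right) - \frac{3314555}{3640919} = \frac{398251}{450} - \frac{3314555}{3640919} = \frac{1448508082919}{1638413550}$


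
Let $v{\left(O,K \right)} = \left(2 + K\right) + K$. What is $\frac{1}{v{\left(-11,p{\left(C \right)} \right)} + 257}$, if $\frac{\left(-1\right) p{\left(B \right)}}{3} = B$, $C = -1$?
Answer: $\frac{1}{265} \approx 0.0037736$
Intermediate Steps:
$p{\left(B \right)} = - 3 B$
$v{\left(O,K \right)} = 2 + 2 K$
$\frac{1}{v{\left(-11,p{\left(C \right)} \right)} + 257} = \frac{1}{\left(2 + 2 \left(\left(-3\right) \left(-1\right)\right)\right) + 257} = \frac{1}{\left(2 + 2 \cdot 3\right) + 257} = \frac{1}{\left(2 + 6\right) + 257} = \frac{1}{8 + 257} = \frac{1}{265}$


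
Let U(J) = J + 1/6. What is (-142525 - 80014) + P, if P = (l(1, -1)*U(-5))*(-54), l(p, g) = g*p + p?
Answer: -222539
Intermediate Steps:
l(p, g) = p + g*p
U(J) = ⅙ + J (U(J) = J + ⅙ = ⅙ + J)
P = 0 (P = ((1*(1 - 1))*(⅙ - 5))*(-54) = ((1*0)*(-29/6))*(-54) = (0*(-29/6))*(-54) = 0*(-54) = 0)
(-142525 - 80014) + P = (-142525 - 80014) + 0 = -222539 + 0 = -222539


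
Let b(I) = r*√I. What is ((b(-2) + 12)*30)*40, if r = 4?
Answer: 14400 + 4800*I*√2 ≈ 14400.0 + 6788.2*I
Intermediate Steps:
b(I) = 4*√I
((b(-2) + 12)*30)*40 = ((4*√(-2) + 12)*30)*40 = ((4*(I*√2) + 12)*30)*40 = ((4*I*√2 + 12)*30)*40 = ((12 + 4*I*√2)*30)*40 = (360 + 120*I*√2)*40 = 14400 + 4800*I*√2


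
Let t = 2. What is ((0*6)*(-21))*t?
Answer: 0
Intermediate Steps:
((0*6)*(-21))*t = ((0*6)*(-21))*2 = (0*(-21))*2 = 0*2 = 0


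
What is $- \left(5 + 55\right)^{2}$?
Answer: $-3600$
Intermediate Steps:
$- \left(5 + 55\right)^{2} = - 60^{2} = \left(-1\right) 3600 = -3600$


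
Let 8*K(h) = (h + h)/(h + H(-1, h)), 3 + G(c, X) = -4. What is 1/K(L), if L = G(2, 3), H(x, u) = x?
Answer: 32/7 ≈ 4.5714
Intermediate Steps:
G(c, X) = -7 (G(c, X) = -3 - 4 = -7)
L = -7
K(h) = h/(4*(-1 + h)) (K(h) = ((h + h)/(h - 1))/8 = ((2*h)/(-1 + h))/8 = (2*h/(-1 + h))/8 = h/(4*(-1 + h)))
1/K(L) = 1/((1/4)*(-7)/(-1 - 7)) = 1/((1/4)*(-7)/(-8)) = 1/((1/4)*(-7)*(-1/8)) = 1/(7/32) = 32/7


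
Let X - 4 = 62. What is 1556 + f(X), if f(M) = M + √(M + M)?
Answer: 1622 + 2*√33 ≈ 1633.5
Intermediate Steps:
X = 66 (X = 4 + 62 = 66)
f(M) = M + √2*√M (f(M) = M + √(2*M) = M + √2*√M)
1556 + f(X) = 1556 + (66 + √2*√66) = 1556 + (66 + 2*√33) = 1622 + 2*√33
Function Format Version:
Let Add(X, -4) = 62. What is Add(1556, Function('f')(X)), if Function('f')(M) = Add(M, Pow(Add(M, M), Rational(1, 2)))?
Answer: Add(1622, Mul(2, Pow(33, Rational(1, 2)))) ≈ 1633.5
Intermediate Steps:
X = 66 (X = Add(4, 62) = 66)
Function('f')(M) = Add(M, Mul(Pow(2, Rational(1, 2)), Pow(M, Rational(1, 2)))) (Function('f')(M) = Add(M, Pow(Mul(2, M), Rational(1, 2))) = Add(M, Mul(Pow(2, Rational(1, 2)), Pow(M, Rational(1, 2)))))
Add(1556, Function('f')(X)) = Add(1556, Add(66, Mul(Pow(2, Rational(1, 2)), Pow(66, Rational(1, 2))))) = Add(1556, Add(66, Mul(2, Pow(33, Rational(1, 2))))) = Add(1622, Mul(2, Pow(33, Rational(1, 2))))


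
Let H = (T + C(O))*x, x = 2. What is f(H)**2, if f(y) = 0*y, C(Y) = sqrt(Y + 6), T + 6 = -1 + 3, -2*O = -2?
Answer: 0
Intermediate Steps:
O = 1 (O = -1/2*(-2) = 1)
T = -4 (T = -6 + (-1 + 3) = -6 + 2 = -4)
C(Y) = sqrt(6 + Y)
H = -8 + 2*sqrt(7) (H = (-4 + sqrt(6 + 1))*2 = (-4 + sqrt(7))*2 = -8 + 2*sqrt(7) ≈ -2.7085)
f(y) = 0
f(H)**2 = 0**2 = 0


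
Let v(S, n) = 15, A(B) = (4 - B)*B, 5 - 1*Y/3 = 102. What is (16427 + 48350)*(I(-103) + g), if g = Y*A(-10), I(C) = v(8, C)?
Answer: 2639986635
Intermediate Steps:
Y = -291 (Y = 15 - 3*102 = 15 - 306 = -291)
A(B) = B*(4 - B)
I(C) = 15
g = 40740 (g = -(-2910)*(4 - 1*(-10)) = -(-2910)*(4 + 10) = -(-2910)*14 = -291*(-140) = 40740)
(16427 + 48350)*(I(-103) + g) = (16427 + 48350)*(15 + 40740) = 64777*40755 = 2639986635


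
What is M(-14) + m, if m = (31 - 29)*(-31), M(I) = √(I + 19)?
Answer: -62 + √5 ≈ -59.764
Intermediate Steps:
M(I) = √(19 + I)
m = -62 (m = 2*(-31) = -62)
M(-14) + m = √(19 - 14) - 62 = √5 - 62 = -62 + √5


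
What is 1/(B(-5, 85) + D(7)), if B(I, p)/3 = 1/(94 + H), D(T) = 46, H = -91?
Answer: 1/47 ≈ 0.021277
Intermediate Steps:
B(I, p) = 1 (B(I, p) = 3/(94 - 91) = 3/3 = 3*(⅓) = 1)
1/(B(-5, 85) + D(7)) = 1/(1 + 46) = 1/47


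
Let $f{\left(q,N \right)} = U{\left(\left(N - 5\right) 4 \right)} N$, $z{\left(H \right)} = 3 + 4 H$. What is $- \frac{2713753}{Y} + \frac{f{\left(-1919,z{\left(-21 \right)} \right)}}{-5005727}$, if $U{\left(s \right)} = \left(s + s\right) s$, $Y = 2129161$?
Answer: $\frac{27232629504121}{10657998705047} \approx 2.5551$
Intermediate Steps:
$U{\left(s \right)} = 2 s^{2}$ ($U{\left(s \right)} = 2 s s = 2 s^{2}$)
$f{\left(q,N \right)} = 2 N \left(-20 + 4 N\right)^{2}$ ($f{\left(q,N \right)} = 2 \left(\left(N - 5\right) 4\right)^{2} N = 2 \left(\left(-5 + N\right) 4\right)^{2} N = 2 \left(-20 + 4 N\right)^{2} N = 2 N \left(-20 + 4 N\right)^{2}$)
$- \frac{2713753}{Y} + \frac{f{\left(-1919,z{\left(-21 \right)} \right)}}{-5005727} = - \frac{2713753}{2129161} + \frac{32 \left(3 + 4 \left(-21\right)\right) \left(-5 + \left(3 + 4 \left(-21\right)\right)\right)^{2}}{-5005727} = \left(-2713753\right) \frac{1}{2129161} + 32 \left(3 - 84\right) \left(-5 + \left(3 - 84\right)\right)^{2} \left(- \frac{1}{5005727}\right) = - \frac{2713753}{2129161} + 32 \left(-81\right) \left(-5 - 81\right)^{2} \left(- \frac{1}{5005727}\right) = - \frac{2713753}{2129161} + 32 \left(-81\right) \left(-86\right)^{2} \left(- \frac{1}{5005727}\right) = - \frac{2713753}{2129161} + 32 \left(-81\right) 7396 \left(- \frac{1}{5005727}\right) = - \frac{2713753}{2129161} - - \frac{19170432}{5005727} = - \frac{2713753}{2129161} + \frac{19170432}{5005727} = \frac{27232629504121}{10657998705047}$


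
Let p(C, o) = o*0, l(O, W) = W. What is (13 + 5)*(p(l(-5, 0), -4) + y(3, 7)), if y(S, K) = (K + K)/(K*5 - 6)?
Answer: 252/29 ≈ 8.6897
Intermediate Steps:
p(C, o) = 0
y(S, K) = 2*K/(-6 + 5*K) (y(S, K) = (2*K)/(5*K - 6) = (2*K)/(-6 + 5*K) = 2*K/(-6 + 5*K))
(13 + 5)*(p(l(-5, 0), -4) + y(3, 7)) = (13 + 5)*(0 + 2*7/(-6 + 5*7)) = 18*(0 + 2*7/(-6 + 35)) = 18*(0 + 2*7/29) = 18*(0 + 2*7*(1/29)) = 18*(0 + 14/29) = 18*(14/29) = 252/29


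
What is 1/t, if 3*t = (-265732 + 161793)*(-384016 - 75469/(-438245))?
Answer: 1314735/17492207836900489 ≈ 7.5161e-11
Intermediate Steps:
t = 17492207836900489/1314735 (t = ((-265732 + 161793)*(-384016 - 75469/(-438245)))/3 = (-103939*(-384016 - 75469*(-1/438245)))/3 = (-103939*(-384016 + 75469/438245))/3 = (-103939*(-168293016451/438245))/3 = (⅓)*(17492207836900489/438245) = 17492207836900489/1314735 ≈ 1.3305e+10)
1/t = 1/(17492207836900489/1314735) = 1314735/17492207836900489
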